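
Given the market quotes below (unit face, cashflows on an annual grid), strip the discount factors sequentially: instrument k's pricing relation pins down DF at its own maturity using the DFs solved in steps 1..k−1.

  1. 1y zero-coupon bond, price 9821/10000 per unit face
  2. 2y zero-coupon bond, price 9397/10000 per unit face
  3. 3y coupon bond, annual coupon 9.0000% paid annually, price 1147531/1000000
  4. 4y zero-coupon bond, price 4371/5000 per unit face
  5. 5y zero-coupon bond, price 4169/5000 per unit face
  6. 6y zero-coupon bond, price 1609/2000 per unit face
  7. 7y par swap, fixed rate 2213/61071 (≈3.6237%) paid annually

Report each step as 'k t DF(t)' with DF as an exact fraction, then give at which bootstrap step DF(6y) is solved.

1 1 9821/10000
2 2 9397/10000
3 3 8941/10000
4 4 4371/5000
5 5 4169/5000
6 6 1609/2000
7 7 7787/10000
DF(6y) is solved at step 6

step 1 [1y] zero: DF = P = 9821/10000 ≈ 0.982100
step 2 [2y] zero: DF = P = 9397/10000 ≈ 0.939700
step 3 [3y] bond c/1=9/100: DF=(1147531/1000000 − 9/100·(0.982100+0.939700))/(1+9/100) = 8941/10000 ≈ 0.894100
step 4 [4y] zero: DF = P = 4371/5000 ≈ 0.874200
step 5 [5y] zero: DF = P = 4169/5000 ≈ 0.833800
step 6 [6y] zero: DF = P = 1609/2000 ≈ 0.804500
step 7 [7y] swap r/1=2213/61071: DF=(1 − 2213/61071·(0.982100+0.939700+0.894100+0.874200+0.833800+0.804500))/(1+2213/61071) = 7787/10000 ≈ 0.778700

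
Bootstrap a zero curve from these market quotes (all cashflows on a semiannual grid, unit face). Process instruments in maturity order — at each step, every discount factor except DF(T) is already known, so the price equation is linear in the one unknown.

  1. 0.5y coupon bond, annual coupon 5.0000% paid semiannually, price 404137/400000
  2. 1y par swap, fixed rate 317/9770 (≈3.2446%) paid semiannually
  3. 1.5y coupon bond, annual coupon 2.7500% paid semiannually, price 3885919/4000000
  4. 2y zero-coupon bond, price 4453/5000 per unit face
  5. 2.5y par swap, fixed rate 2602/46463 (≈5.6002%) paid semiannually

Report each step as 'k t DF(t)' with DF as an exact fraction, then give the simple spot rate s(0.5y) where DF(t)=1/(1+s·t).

step 1 [0.5y] bond c/2=1/40: DF=(404137/400000 − 1/40·(0))/(1+1/40) = 9857/10000 ≈ 0.985700
step 2 [1y] swap r/2=317/19540: DF=(1 − 317/19540·(0.985700))/(1+317/19540) = 9683/10000 ≈ 0.968300
step 3 [1.5y] bond c/2=11/800: DF=(3885919/4000000 − 11/800·(0.985700+0.968300))/(1+11/800) = 4659/5000 ≈ 0.931800
step 4 [2y] zero: DF = P = 4453/5000 ≈ 0.890600
step 5 [2.5y] swap r/2=1301/46463: DF=(1 − 1301/46463·(0.985700+0.968300+0.931800+0.890600))/(1+1301/46463) = 8699/10000 ≈ 0.869900

1 1/2 9857/10000
2 1 9683/10000
3 3/2 4659/5000
4 2 4453/5000
5 5/2 8699/10000
s(0.5y) = (1/(9857/10000) − 1)/(1/2) = 286/9857 ≈ 2.9015%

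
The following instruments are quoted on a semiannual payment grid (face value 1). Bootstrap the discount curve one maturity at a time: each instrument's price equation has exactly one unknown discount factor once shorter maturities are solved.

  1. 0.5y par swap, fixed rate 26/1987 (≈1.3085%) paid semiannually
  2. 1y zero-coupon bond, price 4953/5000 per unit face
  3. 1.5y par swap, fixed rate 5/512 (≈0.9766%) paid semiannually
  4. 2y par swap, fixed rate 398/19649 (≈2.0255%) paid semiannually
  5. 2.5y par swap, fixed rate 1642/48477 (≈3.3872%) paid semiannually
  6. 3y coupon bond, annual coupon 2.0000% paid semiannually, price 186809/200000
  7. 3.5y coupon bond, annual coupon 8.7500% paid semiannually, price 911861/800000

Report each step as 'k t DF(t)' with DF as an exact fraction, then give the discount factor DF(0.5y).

1 1/2 1987/2000
2 1 4953/5000
3 3/2 1971/2000
4 2 4801/5000
5 5/2 9179/10000
6 3 548/625
7 7/2 8521/10000
DF(0.5y) = 1987/2000 ≈ 0.993500

step 1 [0.5y] swap r/2=13/1987: DF=(1 − 13/1987·(0))/(1+13/1987) = 1987/2000 ≈ 0.993500
step 2 [1y] zero: DF = P = 4953/5000 ≈ 0.990600
step 3 [1.5y] swap r/2=5/1024: DF=(1 − 5/1024·(0.993500+0.990600))/(1+5/1024) = 1971/2000 ≈ 0.985500
step 4 [2y] swap r/2=199/19649: DF=(1 − 199/19649·(0.993500+0.990600+0.985500))/(1+199/19649) = 4801/5000 ≈ 0.960200
step 5 [2.5y] swap r/2=821/48477: DF=(1 − 821/48477·(0.993500+0.990600+0.985500+0.960200))/(1+821/48477) = 9179/10000 ≈ 0.917900
step 6 [3y] bond c/2=1/100: DF=(186809/200000 − 1/100·(0.993500+0.990600+0.985500+0.960200+0.917900))/(1+1/100) = 548/625 ≈ 0.876800
step 7 [3.5y] bond c/2=7/160: DF=(911861/800000 − 7/160·(0.993500+0.990600+0.985500+0.960200+0.917900+0.876800))/(1+7/160) = 8521/10000 ≈ 0.852100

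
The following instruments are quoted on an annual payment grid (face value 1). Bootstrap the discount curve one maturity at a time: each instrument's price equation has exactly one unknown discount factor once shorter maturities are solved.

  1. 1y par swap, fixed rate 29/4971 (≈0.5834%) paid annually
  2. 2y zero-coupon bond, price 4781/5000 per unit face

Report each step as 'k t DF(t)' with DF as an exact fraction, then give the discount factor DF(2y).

1 1 4971/5000
2 2 4781/5000
DF(2y) = 4781/5000 ≈ 0.956200

step 1 [1y] swap r/1=29/4971: DF=(1 − 29/4971·(0))/(1+29/4971) = 4971/5000 ≈ 0.994200
step 2 [2y] zero: DF = P = 4781/5000 ≈ 0.956200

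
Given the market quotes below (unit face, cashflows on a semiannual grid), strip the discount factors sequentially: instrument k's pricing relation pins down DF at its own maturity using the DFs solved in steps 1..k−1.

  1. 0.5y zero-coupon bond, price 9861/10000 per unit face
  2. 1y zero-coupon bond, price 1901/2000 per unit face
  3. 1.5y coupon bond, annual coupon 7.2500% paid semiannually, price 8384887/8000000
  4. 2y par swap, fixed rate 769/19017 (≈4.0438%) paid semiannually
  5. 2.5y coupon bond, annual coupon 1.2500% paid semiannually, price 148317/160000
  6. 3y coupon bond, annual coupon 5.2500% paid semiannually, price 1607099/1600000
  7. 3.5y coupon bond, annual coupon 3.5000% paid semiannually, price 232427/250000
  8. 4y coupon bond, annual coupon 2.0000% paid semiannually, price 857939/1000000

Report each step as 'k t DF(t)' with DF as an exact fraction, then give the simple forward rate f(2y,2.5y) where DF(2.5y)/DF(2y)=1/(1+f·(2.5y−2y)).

step 1 [0.5y] zero: DF = P = 9861/10000 ≈ 0.986100
step 2 [1y] zero: DF = P = 1901/2000 ≈ 0.950500
step 3 [1.5y] bond c/2=29/800: DF=(8384887/8000000 − 29/800·(0.986100+0.950500))/(1+29/800) = 9437/10000 ≈ 0.943700
step 4 [2y] swap r/2=769/38034: DF=(1 − 769/38034·(0.986100+0.950500+0.943700))/(1+769/38034) = 9231/10000 ≈ 0.923100
step 5 [2.5y] bond c/2=1/160: DF=(148317/160000 − 1/160·(0.986100+0.950500+0.943700+0.923100))/(1+1/160) = 561/625 ≈ 0.897600
step 6 [3y] bond c/2=21/800: DF=(1607099/1600000 − 21/800·(0.986100+0.950500+0.943700+0.923100+0.897600))/(1+21/800) = 1717/2000 ≈ 0.858500
step 7 [3.5y] bond c/2=7/400: DF=(232427/250000 − 7/400·(0.986100+0.950500+0.943700+0.923100+0.897600+0.858500))/(1+7/400) = 8181/10000 ≈ 0.818100
step 8 [4y] bond c/2=1/100: DF=(857939/1000000 − 1/100·(0.986100+0.950500+0.943700+0.923100+0.897600+0.858500+0.818100))/(1+1/100) = 7863/10000 ≈ 0.786300

1 1/2 9861/10000
2 1 1901/2000
3 3/2 9437/10000
4 2 9231/10000
5 5/2 561/625
6 3 1717/2000
7 7/2 8181/10000
8 4 7863/10000
f(2y,2.5y) = ((9231/10000)/(561/625) − 1)/(1/2) = 5/88 ≈ 5.6818%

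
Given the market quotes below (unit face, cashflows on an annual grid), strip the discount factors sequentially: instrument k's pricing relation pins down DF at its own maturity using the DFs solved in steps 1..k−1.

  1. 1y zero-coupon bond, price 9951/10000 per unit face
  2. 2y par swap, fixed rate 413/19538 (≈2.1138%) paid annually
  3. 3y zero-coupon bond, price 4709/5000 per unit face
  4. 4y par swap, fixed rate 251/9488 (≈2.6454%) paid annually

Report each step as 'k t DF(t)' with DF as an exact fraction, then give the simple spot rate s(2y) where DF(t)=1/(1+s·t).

1 1 9951/10000
2 2 9587/10000
3 3 4709/5000
4 4 2249/2500
s(2y) = (1/(9587/10000) − 1)/(2) = 413/19174 ≈ 2.1540%

step 1 [1y] zero: DF = P = 9951/10000 ≈ 0.995100
step 2 [2y] swap r/1=413/19538: DF=(1 − 413/19538·(0.995100))/(1+413/19538) = 9587/10000 ≈ 0.958700
step 3 [3y] zero: DF = P = 4709/5000 ≈ 0.941800
step 4 [4y] swap r/1=251/9488: DF=(1 − 251/9488·(0.995100+0.958700+0.941800))/(1+251/9488) = 2249/2500 ≈ 0.899600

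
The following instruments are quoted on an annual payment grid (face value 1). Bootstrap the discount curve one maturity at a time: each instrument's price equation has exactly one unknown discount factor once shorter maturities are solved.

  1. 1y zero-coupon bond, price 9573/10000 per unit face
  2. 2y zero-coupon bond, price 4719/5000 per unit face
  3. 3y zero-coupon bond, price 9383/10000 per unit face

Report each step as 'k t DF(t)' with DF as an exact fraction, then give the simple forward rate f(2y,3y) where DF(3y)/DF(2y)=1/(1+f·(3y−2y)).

1 1 9573/10000
2 2 4719/5000
3 3 9383/10000
f(2y,3y) = ((4719/5000)/(9383/10000) − 1)/(1) = 5/853 ≈ 0.5862%

step 1 [1y] zero: DF = P = 9573/10000 ≈ 0.957300
step 2 [2y] zero: DF = P = 4719/5000 ≈ 0.943800
step 3 [3y] zero: DF = P = 9383/10000 ≈ 0.938300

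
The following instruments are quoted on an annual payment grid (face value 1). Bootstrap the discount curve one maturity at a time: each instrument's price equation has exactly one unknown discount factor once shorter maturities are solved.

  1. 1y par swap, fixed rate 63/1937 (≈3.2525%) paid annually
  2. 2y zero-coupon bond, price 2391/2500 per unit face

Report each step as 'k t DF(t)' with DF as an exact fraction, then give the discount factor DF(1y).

step 1 [1y] swap r/1=63/1937: DF=(1 − 63/1937·(0))/(1+63/1937) = 1937/2000 ≈ 0.968500
step 2 [2y] zero: DF = P = 2391/2500 ≈ 0.956400

1 1 1937/2000
2 2 2391/2500
DF(1y) = 1937/2000 ≈ 0.968500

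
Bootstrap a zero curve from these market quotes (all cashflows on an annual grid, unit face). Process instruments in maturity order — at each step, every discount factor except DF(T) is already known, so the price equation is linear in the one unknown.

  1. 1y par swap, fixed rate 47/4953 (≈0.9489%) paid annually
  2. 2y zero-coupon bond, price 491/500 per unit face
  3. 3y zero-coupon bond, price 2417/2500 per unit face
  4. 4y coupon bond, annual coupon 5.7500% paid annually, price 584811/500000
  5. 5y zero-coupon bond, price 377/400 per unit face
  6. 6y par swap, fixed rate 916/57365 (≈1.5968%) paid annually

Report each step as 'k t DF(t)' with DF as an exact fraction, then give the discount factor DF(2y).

step 1 [1y] swap r/1=47/4953: DF=(1 − 47/4953·(0))/(1+47/4953) = 4953/5000 ≈ 0.990600
step 2 [2y] zero: DF = P = 491/500 ≈ 0.982000
step 3 [3y] zero: DF = P = 2417/2500 ≈ 0.966800
step 4 [4y] bond c/1=23/400: DF=(584811/500000 − 23/400·(0.990600+0.982000+0.966800))/(1+23/400) = 4731/5000 ≈ 0.946200
step 5 [5y] zero: DF = P = 377/400 ≈ 0.942500
step 6 [6y] swap r/1=916/57365: DF=(1 − 916/57365·(0.990600+0.982000+0.966800+0.946200+0.942500))/(1+916/57365) = 2271/2500 ≈ 0.908400

1 1 4953/5000
2 2 491/500
3 3 2417/2500
4 4 4731/5000
5 5 377/400
6 6 2271/2500
DF(2y) = 491/500 ≈ 0.982000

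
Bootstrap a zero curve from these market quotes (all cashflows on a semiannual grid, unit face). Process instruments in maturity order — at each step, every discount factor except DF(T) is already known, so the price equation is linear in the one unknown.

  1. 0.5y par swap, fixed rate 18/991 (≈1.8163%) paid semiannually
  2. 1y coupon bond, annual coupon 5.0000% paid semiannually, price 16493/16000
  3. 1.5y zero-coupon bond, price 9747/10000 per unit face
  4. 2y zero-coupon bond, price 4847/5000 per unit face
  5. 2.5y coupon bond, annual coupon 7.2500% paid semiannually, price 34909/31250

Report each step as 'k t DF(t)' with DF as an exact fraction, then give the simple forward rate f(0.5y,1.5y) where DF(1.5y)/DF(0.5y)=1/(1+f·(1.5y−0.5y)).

1 1/2 991/1000
2 1 1963/2000
3 3/2 9747/10000
4 2 4847/5000
5 5/2 941/1000
f(0.5y,1.5y) = ((991/1000)/(9747/10000) − 1)/(1) = 163/9747 ≈ 1.6723%

step 1 [0.5y] swap r/2=9/991: DF=(1 − 9/991·(0))/(1+9/991) = 991/1000 ≈ 0.991000
step 2 [1y] bond c/2=1/40: DF=(16493/16000 − 1/40·(0.991000))/(1+1/40) = 1963/2000 ≈ 0.981500
step 3 [1.5y] zero: DF = P = 9747/10000 ≈ 0.974700
step 4 [2y] zero: DF = P = 4847/5000 ≈ 0.969400
step 5 [2.5y] bond c/2=29/800: DF=(34909/31250 − 29/800·(0.991000+0.981500+0.974700+0.969400))/(1+29/800) = 941/1000 ≈ 0.941000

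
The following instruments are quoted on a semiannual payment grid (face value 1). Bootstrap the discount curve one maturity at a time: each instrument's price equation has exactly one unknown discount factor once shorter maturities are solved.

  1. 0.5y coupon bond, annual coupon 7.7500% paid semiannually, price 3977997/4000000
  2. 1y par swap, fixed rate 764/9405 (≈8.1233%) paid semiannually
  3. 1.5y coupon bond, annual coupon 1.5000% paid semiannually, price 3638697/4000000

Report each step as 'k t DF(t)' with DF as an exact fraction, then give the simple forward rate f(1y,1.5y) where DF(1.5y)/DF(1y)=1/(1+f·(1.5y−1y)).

step 1 [0.5y] bond c/2=31/800: DF=(3977997/4000000 − 31/800·(0))/(1+31/800) = 4787/5000 ≈ 0.957400
step 2 [1y] swap r/2=382/9405: DF=(1 − 382/9405·(0.957400))/(1+382/9405) = 2309/2500 ≈ 0.923600
step 3 [1.5y] bond c/2=3/400: DF=(3638697/4000000 − 3/400·(0.957400+0.923600))/(1+3/400) = 8889/10000 ≈ 0.888900

1 1/2 4787/5000
2 1 2309/2500
3 3/2 8889/10000
f(1y,1.5y) = ((2309/2500)/(8889/10000) − 1)/(1/2) = 694/8889 ≈ 7.8074%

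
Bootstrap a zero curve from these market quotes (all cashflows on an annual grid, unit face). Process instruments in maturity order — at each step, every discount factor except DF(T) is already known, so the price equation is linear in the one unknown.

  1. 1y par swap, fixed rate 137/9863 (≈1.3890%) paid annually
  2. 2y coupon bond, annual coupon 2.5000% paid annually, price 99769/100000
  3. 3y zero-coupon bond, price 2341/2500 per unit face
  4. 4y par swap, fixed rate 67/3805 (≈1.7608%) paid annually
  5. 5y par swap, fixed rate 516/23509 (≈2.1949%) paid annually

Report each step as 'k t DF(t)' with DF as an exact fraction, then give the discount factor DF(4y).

1 1 9863/10000
2 2 9493/10000
3 3 2341/2500
4 4 933/1000
5 5 1121/1250
DF(4y) = 933/1000 ≈ 0.933000

step 1 [1y] swap r/1=137/9863: DF=(1 − 137/9863·(0))/(1+137/9863) = 9863/10000 ≈ 0.986300
step 2 [2y] bond c/1=1/40: DF=(99769/100000 − 1/40·(0.986300))/(1+1/40) = 9493/10000 ≈ 0.949300
step 3 [3y] zero: DF = P = 2341/2500 ≈ 0.936400
step 4 [4y] swap r/1=67/3805: DF=(1 − 67/3805·(0.986300+0.949300+0.936400))/(1+67/3805) = 933/1000 ≈ 0.933000
step 5 [5y] swap r/1=516/23509: DF=(1 − 516/23509·(0.986300+0.949300+0.936400+0.933000))/(1+516/23509) = 1121/1250 ≈ 0.896800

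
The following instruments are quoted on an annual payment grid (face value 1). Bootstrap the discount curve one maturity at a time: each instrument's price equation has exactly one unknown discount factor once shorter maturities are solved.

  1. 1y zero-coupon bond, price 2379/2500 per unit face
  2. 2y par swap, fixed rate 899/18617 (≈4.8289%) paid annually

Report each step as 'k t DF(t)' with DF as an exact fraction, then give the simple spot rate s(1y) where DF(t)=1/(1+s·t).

1 1 2379/2500
2 2 9101/10000
s(1y) = (1/(2379/2500) − 1)/(1) = 121/2379 ≈ 5.0862%

step 1 [1y] zero: DF = P = 2379/2500 ≈ 0.951600
step 2 [2y] swap r/1=899/18617: DF=(1 − 899/18617·(0.951600))/(1+899/18617) = 9101/10000 ≈ 0.910100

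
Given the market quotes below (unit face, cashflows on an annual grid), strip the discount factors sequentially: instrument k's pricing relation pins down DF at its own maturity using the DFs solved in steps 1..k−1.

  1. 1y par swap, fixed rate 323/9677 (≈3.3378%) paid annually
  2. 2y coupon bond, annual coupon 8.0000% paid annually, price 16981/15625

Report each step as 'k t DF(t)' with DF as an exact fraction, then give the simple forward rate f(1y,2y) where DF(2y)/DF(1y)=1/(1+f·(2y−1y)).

1 1 9677/10000
2 2 4673/5000
f(1y,2y) = ((9677/10000)/(4673/5000) − 1)/(1) = 331/9346 ≈ 3.5416%

step 1 [1y] swap r/1=323/9677: DF=(1 − 323/9677·(0))/(1+323/9677) = 9677/10000 ≈ 0.967700
step 2 [2y] bond c/1=2/25: DF=(16981/15625 − 2/25·(0.967700))/(1+2/25) = 4673/5000 ≈ 0.934600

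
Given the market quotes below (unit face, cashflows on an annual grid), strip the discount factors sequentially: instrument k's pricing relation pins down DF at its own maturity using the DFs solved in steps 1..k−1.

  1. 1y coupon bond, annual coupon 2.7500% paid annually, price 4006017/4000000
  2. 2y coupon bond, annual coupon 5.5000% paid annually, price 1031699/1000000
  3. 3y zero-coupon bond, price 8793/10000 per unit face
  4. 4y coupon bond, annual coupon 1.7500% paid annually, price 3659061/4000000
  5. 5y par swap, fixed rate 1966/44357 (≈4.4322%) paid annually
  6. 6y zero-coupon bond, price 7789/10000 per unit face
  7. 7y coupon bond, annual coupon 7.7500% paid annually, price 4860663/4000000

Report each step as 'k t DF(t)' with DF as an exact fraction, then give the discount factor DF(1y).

step 1 [1y] bond c/1=11/400: DF=(4006017/4000000 − 11/400·(0))/(1+11/400) = 9747/10000 ≈ 0.974700
step 2 [2y] bond c/1=11/200: DF=(1031699/1000000 − 11/200·(0.974700))/(1+11/200) = 9271/10000 ≈ 0.927100
step 3 [3y] zero: DF = P = 8793/10000 ≈ 0.879300
step 4 [4y] bond c/1=7/400: DF=(3659061/4000000 − 7/400·(0.974700+0.927100+0.879300))/(1+7/400) = 532/625 ≈ 0.851200
step 5 [5y] swap r/1=1966/44357: DF=(1 − 1966/44357·(0.974700+0.927100+0.879300+0.851200))/(1+1966/44357) = 4017/5000 ≈ 0.803400
step 6 [6y] zero: DF = P = 7789/10000 ≈ 0.778900
step 7 [7y] bond c/1=31/400: DF=(4860663/4000000 − 31/400·(0.974700+0.927100+0.879300+0.851200+0.803400+0.778900))/(1+31/400) = 7527/10000 ≈ 0.752700

1 1 9747/10000
2 2 9271/10000
3 3 8793/10000
4 4 532/625
5 5 4017/5000
6 6 7789/10000
7 7 7527/10000
DF(1y) = 9747/10000 ≈ 0.974700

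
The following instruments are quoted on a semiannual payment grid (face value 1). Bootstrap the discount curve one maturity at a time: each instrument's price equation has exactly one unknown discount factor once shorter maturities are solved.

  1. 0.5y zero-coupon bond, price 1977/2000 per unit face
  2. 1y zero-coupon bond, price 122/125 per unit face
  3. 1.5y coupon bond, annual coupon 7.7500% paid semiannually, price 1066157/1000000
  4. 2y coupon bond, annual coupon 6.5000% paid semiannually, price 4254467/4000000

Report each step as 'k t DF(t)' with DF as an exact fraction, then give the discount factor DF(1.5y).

1 1/2 1977/2000
2 1 122/125
3 3/2 9531/10000
4 2 9383/10000
DF(1.5y) = 9531/10000 ≈ 0.953100

step 1 [0.5y] zero: DF = P = 1977/2000 ≈ 0.988500
step 2 [1y] zero: DF = P = 122/125 ≈ 0.976000
step 3 [1.5y] bond c/2=31/800: DF=(1066157/1000000 − 31/800·(0.988500+0.976000))/(1+31/800) = 9531/10000 ≈ 0.953100
step 4 [2y] bond c/2=13/400: DF=(4254467/4000000 − 13/400·(0.988500+0.976000+0.953100))/(1+13/400) = 9383/10000 ≈ 0.938300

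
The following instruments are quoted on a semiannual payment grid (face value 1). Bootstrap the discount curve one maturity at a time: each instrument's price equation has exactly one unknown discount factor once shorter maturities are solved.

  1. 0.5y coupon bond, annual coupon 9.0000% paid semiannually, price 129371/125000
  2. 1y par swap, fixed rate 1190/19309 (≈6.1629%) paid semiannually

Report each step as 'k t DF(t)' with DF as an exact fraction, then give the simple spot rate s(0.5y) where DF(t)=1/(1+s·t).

step 1 [0.5y] bond c/2=9/200: DF=(129371/125000 − 9/200·(0))/(1+9/200) = 619/625 ≈ 0.990400
step 2 [1y] swap r/2=595/19309: DF=(1 − 595/19309·(0.990400))/(1+595/19309) = 1881/2000 ≈ 0.940500

1 1/2 619/625
2 1 1881/2000
s(0.5y) = (1/(619/625) − 1)/(1/2) = 12/619 ≈ 1.9386%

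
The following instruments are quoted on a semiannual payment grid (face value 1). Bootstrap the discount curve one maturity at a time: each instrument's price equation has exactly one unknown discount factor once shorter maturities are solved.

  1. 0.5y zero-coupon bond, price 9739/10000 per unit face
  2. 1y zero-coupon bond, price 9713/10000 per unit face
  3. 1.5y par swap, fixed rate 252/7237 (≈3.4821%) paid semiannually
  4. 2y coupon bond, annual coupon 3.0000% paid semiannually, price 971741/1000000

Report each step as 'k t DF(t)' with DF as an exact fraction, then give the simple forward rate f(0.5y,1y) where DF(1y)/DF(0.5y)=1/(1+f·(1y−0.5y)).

step 1 [0.5y] zero: DF = P = 9739/10000 ≈ 0.973900
step 2 [1y] zero: DF = P = 9713/10000 ≈ 0.971300
step 3 [1.5y] swap r/2=126/7237: DF=(1 − 126/7237·(0.973900+0.971300))/(1+126/7237) = 1187/1250 ≈ 0.949600
step 4 [2y] bond c/2=3/200: DF=(971741/1000000 − 3/200·(0.973900+0.971300+0.949600))/(1+3/200) = 4573/5000 ≈ 0.914600

1 1/2 9739/10000
2 1 9713/10000
3 3/2 1187/1250
4 2 4573/5000
f(0.5y,1y) = ((9739/10000)/(9713/10000) − 1)/(1/2) = 52/9713 ≈ 0.5354%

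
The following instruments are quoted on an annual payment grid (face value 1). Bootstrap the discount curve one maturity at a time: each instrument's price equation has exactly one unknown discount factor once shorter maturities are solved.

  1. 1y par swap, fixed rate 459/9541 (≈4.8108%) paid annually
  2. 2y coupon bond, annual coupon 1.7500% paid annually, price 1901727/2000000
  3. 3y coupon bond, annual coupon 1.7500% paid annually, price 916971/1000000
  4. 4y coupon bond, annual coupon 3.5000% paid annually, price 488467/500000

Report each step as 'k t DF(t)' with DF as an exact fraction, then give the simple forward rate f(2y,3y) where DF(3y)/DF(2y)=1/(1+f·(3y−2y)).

1 1 9541/10000
2 2 9181/10000
3 3 869/1000
4 4 532/625
f(2y,3y) = ((9181/10000)/(869/1000) − 1)/(1) = 491/8690 ≈ 5.6502%

step 1 [1y] swap r/1=459/9541: DF=(1 − 459/9541·(0))/(1+459/9541) = 9541/10000 ≈ 0.954100
step 2 [2y] bond c/1=7/400: DF=(1901727/2000000 − 7/400·(0.954100))/(1+7/400) = 9181/10000 ≈ 0.918100
step 3 [3y] bond c/1=7/400: DF=(916971/1000000 − 7/400·(0.954100+0.918100))/(1+7/400) = 869/1000 ≈ 0.869000
step 4 [4y] bond c/1=7/200: DF=(488467/500000 − 7/200·(0.954100+0.918100+0.869000))/(1+7/200) = 532/625 ≈ 0.851200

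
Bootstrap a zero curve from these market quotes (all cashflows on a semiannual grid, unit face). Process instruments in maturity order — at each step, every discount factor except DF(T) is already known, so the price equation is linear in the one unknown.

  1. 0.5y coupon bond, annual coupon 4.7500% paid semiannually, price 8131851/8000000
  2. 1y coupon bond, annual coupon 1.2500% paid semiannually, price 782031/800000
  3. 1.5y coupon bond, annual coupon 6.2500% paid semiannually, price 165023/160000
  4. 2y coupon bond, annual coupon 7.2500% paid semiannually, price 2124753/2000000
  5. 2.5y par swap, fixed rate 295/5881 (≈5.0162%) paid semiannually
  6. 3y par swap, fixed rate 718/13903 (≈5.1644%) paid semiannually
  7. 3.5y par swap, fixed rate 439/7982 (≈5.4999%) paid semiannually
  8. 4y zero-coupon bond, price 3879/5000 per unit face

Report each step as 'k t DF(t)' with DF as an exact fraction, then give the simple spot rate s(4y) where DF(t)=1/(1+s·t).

step 1 [0.5y] bond c/2=19/800: DF=(8131851/8000000 − 19/800·(0))/(1+19/800) = 9929/10000 ≈ 0.992900
step 2 [1y] bond c/2=1/160: DF=(782031/800000 − 1/160·(0.992900))/(1+1/160) = 9653/10000 ≈ 0.965300
step 3 [1.5y] bond c/2=1/32: DF=(165023/160000 − 1/32·(0.992900+0.965300))/(1+1/32) = 588/625 ≈ 0.940800
step 4 [2y] bond c/2=29/800: DF=(2124753/2000000 − 29/800·(0.992900+0.965300+0.940800))/(1+29/800) = 4619/5000 ≈ 0.923800
step 5 [2.5y] swap r/2=295/11762: DF=(1 − 295/11762·(0.992900+0.965300+0.940800+0.923800))/(1+295/11762) = 441/500 ≈ 0.882000
step 6 [3y] swap r/2=359/13903: DF=(1 − 359/13903·(0.992900+0.965300+0.940800+0.923800+0.882000))/(1+359/13903) = 2141/2500 ≈ 0.856400
step 7 [3.5y] swap r/2=439/15964: DF=(1 − 439/15964·(0.992900+0.965300+0.940800+0.923800+0.882000+0.856400))/(1+439/15964) = 2061/2500 ≈ 0.824400
step 8 [4y] zero: DF = P = 3879/5000 ≈ 0.775800

1 1/2 9929/10000
2 1 9653/10000
3 3/2 588/625
4 2 4619/5000
5 5/2 441/500
6 3 2141/2500
7 7/2 2061/2500
8 4 3879/5000
s(4y) = (1/(3879/5000) − 1)/(4) = 1121/15516 ≈ 7.2248%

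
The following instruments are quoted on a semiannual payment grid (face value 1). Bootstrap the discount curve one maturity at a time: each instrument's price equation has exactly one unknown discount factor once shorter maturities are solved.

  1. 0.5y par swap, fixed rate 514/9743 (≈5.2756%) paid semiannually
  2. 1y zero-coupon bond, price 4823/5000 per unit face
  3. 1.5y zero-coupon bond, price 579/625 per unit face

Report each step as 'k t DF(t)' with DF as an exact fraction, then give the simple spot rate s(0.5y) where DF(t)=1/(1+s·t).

1 1/2 9743/10000
2 1 4823/5000
3 3/2 579/625
s(0.5y) = (1/(9743/10000) − 1)/(1/2) = 514/9743 ≈ 5.2756%

step 1 [0.5y] swap r/2=257/9743: DF=(1 − 257/9743·(0))/(1+257/9743) = 9743/10000 ≈ 0.974300
step 2 [1y] zero: DF = P = 4823/5000 ≈ 0.964600
step 3 [1.5y] zero: DF = P = 579/625 ≈ 0.926400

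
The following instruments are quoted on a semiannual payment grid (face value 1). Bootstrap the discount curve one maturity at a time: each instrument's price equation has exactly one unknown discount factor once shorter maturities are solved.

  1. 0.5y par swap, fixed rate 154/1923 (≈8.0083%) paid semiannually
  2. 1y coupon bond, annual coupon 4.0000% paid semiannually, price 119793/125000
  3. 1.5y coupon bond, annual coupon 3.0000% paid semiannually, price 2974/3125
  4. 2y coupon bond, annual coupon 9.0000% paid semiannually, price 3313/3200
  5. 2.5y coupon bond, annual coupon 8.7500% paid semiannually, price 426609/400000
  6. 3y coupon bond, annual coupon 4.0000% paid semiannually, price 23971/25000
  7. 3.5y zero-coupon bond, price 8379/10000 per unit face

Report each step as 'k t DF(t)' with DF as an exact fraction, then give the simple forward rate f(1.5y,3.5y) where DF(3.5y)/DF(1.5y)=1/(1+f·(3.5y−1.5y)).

step 1 [0.5y] swap r/2=77/1923: DF=(1 − 77/1923·(0))/(1+77/1923) = 1923/2000 ≈ 0.961500
step 2 [1y] bond c/2=1/50: DF=(119793/125000 − 1/50·(0.961500))/(1+1/50) = 9207/10000 ≈ 0.920700
step 3 [1.5y] bond c/2=3/200: DF=(2974/3125 − 3/200·(0.961500+0.920700))/(1+3/200) = 4549/5000 ≈ 0.909800
step 4 [2y] bond c/2=9/200: DF=(3313/3200 − 9/200·(0.961500+0.920700+0.909800))/(1+9/200) = 1741/2000 ≈ 0.870500
step 5 [2.5y] bond c/2=7/160: DF=(426609/400000 − 7/160·(0.961500+0.920700+0.909800+0.870500))/(1+7/160) = 8683/10000 ≈ 0.868300
step 6 [3y] bond c/2=1/50: DF=(23971/25000 − 1/50·(0.961500+0.920700+0.909800+0.870500+0.868300))/(1+1/50) = 532/625 ≈ 0.851200
step 7 [3.5y] zero: DF = P = 8379/10000 ≈ 0.837900

1 1/2 1923/2000
2 1 9207/10000
3 3/2 4549/5000
4 2 1741/2000
5 5/2 8683/10000
6 3 532/625
7 7/2 8379/10000
f(1.5y,3.5y) = ((4549/5000)/(8379/10000) − 1)/(2) = 719/16758 ≈ 4.2905%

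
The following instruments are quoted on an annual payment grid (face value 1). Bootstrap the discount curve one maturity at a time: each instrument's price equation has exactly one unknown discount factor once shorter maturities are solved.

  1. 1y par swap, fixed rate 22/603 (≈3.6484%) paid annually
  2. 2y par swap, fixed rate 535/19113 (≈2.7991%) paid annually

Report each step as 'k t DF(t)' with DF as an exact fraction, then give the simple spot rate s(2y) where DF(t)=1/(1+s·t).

1 1 603/625
2 2 1893/2000
s(2y) = (1/(1893/2000) − 1)/(2) = 107/3786 ≈ 2.8262%

step 1 [1y] swap r/1=22/603: DF=(1 − 22/603·(0))/(1+22/603) = 603/625 ≈ 0.964800
step 2 [2y] swap r/1=535/19113: DF=(1 − 535/19113·(0.964800))/(1+535/19113) = 1893/2000 ≈ 0.946500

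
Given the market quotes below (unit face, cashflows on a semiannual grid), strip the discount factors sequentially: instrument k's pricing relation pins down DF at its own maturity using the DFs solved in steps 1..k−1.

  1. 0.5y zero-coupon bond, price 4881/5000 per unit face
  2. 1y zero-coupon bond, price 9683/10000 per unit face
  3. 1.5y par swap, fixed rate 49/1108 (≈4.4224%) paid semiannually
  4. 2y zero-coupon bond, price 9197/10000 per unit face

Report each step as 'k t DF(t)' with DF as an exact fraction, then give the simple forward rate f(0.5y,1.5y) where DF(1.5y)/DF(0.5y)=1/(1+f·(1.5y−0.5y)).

1 1/2 4881/5000
2 1 9683/10000
3 3/2 9363/10000
4 2 9197/10000
f(0.5y,1.5y) = ((4881/5000)/(9363/10000) − 1)/(1) = 133/3121 ≈ 4.2615%

step 1 [0.5y] zero: DF = P = 4881/5000 ≈ 0.976200
step 2 [1y] zero: DF = P = 9683/10000 ≈ 0.968300
step 3 [1.5y] swap r/2=49/2216: DF=(1 − 49/2216·(0.976200+0.968300))/(1+49/2216) = 9363/10000 ≈ 0.936300
step 4 [2y] zero: DF = P = 9197/10000 ≈ 0.919700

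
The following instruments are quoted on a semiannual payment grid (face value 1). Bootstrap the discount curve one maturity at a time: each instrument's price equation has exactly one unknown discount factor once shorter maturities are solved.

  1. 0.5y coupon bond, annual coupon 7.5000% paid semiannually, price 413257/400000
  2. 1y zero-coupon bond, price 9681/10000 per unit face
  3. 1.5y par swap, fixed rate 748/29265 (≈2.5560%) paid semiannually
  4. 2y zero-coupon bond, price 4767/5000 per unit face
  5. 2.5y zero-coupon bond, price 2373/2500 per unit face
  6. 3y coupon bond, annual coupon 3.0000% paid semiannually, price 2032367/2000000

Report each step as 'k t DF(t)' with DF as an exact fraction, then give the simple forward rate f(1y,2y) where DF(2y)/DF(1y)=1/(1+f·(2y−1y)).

1 1/2 4979/5000
2 1 9681/10000
3 3/2 4813/5000
4 2 4767/5000
5 5/2 2373/2500
6 3 4649/5000
f(1y,2y) = ((9681/10000)/(4767/5000) − 1)/(1) = 7/454 ≈ 1.5419%

step 1 [0.5y] bond c/2=3/80: DF=(413257/400000 − 3/80·(0))/(1+3/80) = 4979/5000 ≈ 0.995800
step 2 [1y] zero: DF = P = 9681/10000 ≈ 0.968100
step 3 [1.5y] swap r/2=374/29265: DF=(1 − 374/29265·(0.995800+0.968100))/(1+374/29265) = 4813/5000 ≈ 0.962600
step 4 [2y] zero: DF = P = 4767/5000 ≈ 0.953400
step 5 [2.5y] zero: DF = P = 2373/2500 ≈ 0.949200
step 6 [3y] bond c/2=3/200: DF=(2032367/2000000 − 3/200·(0.995800+0.968100+0.962600+0.953400+0.949200))/(1+3/200) = 4649/5000 ≈ 0.929800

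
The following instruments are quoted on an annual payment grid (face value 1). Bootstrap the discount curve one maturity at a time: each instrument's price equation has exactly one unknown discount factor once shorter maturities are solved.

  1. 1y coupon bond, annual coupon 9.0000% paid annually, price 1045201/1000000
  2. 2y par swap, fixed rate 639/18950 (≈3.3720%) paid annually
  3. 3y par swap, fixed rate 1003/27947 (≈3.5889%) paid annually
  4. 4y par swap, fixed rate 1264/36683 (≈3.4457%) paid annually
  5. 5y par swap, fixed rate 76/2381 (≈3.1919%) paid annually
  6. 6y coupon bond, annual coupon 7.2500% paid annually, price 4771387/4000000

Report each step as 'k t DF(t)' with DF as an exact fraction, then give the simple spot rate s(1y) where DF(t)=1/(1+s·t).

step 1 [1y] bond c/1=9/100: DF=(1045201/1000000 − 9/100·(0))/(1+9/100) = 9589/10000 ≈ 0.958900
step 2 [2y] swap r/1=639/18950: DF=(1 − 639/18950·(0.958900))/(1+639/18950) = 9361/10000 ≈ 0.936100
step 3 [3y] swap r/1=1003/27947: DF=(1 − 1003/27947·(0.958900+0.936100))/(1+1003/27947) = 8997/10000 ≈ 0.899700
step 4 [4y] swap r/1=1264/36683: DF=(1 − 1264/36683·(0.958900+0.936100+0.899700))/(1+1264/36683) = 546/625 ≈ 0.873600
step 5 [5y] swap r/1=76/2381: DF=(1 − 76/2381·(0.958900+0.936100+0.899700+0.873600))/(1+76/2381) = 2139/2500 ≈ 0.855600
step 6 [6y] bond c/1=29/400: DF=(4771387/4000000 − 29/400·(0.958900+0.936100+0.899700+0.873600+0.855600))/(1+29/400) = 504/625 ≈ 0.806400

1 1 9589/10000
2 2 9361/10000
3 3 8997/10000
4 4 546/625
5 5 2139/2500
6 6 504/625
s(1y) = (1/(9589/10000) − 1)/(1) = 411/9589 ≈ 4.2862%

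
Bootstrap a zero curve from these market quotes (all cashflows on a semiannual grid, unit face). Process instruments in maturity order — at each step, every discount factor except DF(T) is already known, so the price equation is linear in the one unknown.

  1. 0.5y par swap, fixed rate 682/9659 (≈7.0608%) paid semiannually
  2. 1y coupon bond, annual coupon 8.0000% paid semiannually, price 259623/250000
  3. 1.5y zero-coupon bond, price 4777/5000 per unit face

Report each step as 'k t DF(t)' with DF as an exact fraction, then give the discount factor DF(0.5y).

1 1/2 9659/10000
2 1 4807/5000
3 3/2 4777/5000
DF(0.5y) = 9659/10000 ≈ 0.965900

step 1 [0.5y] swap r/2=341/9659: DF=(1 − 341/9659·(0))/(1+341/9659) = 9659/10000 ≈ 0.965900
step 2 [1y] bond c/2=1/25: DF=(259623/250000 − 1/25·(0.965900))/(1+1/25) = 4807/5000 ≈ 0.961400
step 3 [1.5y] zero: DF = P = 4777/5000 ≈ 0.955400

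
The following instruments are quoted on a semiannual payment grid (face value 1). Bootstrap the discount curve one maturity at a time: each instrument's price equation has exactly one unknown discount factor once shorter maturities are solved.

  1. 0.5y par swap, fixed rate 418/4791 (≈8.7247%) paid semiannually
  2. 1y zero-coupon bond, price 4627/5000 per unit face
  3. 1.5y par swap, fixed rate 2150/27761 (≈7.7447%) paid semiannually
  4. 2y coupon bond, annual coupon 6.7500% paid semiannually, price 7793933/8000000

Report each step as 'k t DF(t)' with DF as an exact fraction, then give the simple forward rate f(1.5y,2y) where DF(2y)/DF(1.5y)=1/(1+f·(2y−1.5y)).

step 1 [0.5y] swap r/2=209/4791: DF=(1 − 209/4791·(0))/(1+209/4791) = 4791/5000 ≈ 0.958200
step 2 [1y] zero: DF = P = 4627/5000 ≈ 0.925400
step 3 [1.5y] swap r/2=1075/27761: DF=(1 − 1075/27761·(0.958200+0.925400))/(1+1075/27761) = 357/400 ≈ 0.892500
step 4 [2y] bond c/2=27/800: DF=(7793933/8000000 − 27/800·(0.958200+0.925400+0.892500))/(1+27/800) = 4259/5000 ≈ 0.851800

1 1/2 4791/5000
2 1 4627/5000
3 3/2 357/400
4 2 4259/5000
f(1.5y,2y) = ((357/400)/(4259/5000) − 1)/(1/2) = 407/4259 ≈ 9.5562%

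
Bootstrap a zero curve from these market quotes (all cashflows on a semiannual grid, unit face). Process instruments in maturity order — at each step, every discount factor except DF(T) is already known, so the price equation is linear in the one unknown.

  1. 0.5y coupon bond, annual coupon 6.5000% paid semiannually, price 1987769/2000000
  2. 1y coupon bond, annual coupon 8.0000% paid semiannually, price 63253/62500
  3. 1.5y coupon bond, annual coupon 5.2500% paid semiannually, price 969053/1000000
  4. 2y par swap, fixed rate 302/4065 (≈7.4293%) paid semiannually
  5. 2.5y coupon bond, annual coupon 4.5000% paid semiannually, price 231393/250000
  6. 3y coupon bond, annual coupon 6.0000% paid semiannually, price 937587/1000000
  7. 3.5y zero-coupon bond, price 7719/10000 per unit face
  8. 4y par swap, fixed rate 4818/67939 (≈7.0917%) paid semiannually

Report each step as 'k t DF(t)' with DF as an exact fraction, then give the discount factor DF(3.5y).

1 1/2 4813/5000
2 1 9361/10000
3 3/2 8957/10000
4 2 8641/10000
5 5/2 8247/10000
6 3 7797/10000
7 7/2 7719/10000
8 4 7591/10000
DF(3.5y) = 7719/10000 ≈ 0.771900

step 1 [0.5y] bond c/2=13/400: DF=(1987769/2000000 − 13/400·(0))/(1+13/400) = 4813/5000 ≈ 0.962600
step 2 [1y] bond c/2=1/25: DF=(63253/62500 − 1/25·(0.962600))/(1+1/25) = 9361/10000 ≈ 0.936100
step 3 [1.5y] bond c/2=21/800: DF=(969053/1000000 − 21/800·(0.962600+0.936100))/(1+21/800) = 8957/10000 ≈ 0.895700
step 4 [2y] swap r/2=151/4065: DF=(1 − 151/4065·(0.962600+0.936100+0.895700))/(1+151/4065) = 8641/10000 ≈ 0.864100
step 5 [2.5y] bond c/2=9/400: DF=(231393/250000 − 9/400·(0.962600+0.936100+0.895700+0.864100))/(1+9/400) = 8247/10000 ≈ 0.824700
step 6 [3y] bond c/2=3/100: DF=(937587/1000000 − 3/100·(0.962600+0.936100+0.895700+0.864100+0.824700))/(1+3/100) = 7797/10000 ≈ 0.779700
step 7 [3.5y] zero: DF = P = 7719/10000 ≈ 0.771900
step 8 [4y] swap r/2=2409/67939: DF=(1 − 2409/67939·(0.962600+0.936100+0.895700+0.864100+0.824700+0.779700+0.771900))/(1+2409/67939) = 7591/10000 ≈ 0.759100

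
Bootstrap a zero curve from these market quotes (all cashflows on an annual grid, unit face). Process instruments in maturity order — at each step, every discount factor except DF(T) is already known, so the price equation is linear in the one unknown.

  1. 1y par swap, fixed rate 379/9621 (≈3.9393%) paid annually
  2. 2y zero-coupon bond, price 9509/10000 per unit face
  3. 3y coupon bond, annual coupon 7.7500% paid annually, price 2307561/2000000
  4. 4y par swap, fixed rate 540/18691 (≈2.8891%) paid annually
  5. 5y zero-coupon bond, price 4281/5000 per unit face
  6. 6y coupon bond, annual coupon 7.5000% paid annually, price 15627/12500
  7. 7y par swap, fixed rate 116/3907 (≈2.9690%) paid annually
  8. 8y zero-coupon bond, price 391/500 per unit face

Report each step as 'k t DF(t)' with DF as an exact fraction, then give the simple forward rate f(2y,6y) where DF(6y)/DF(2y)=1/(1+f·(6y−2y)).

1 1 9621/10000
2 2 9509/10000
3 3 2333/2500
4 4 223/250
5 5 4281/5000
6 6 1053/1250
7 7 509/625
8 8 391/500
f(2y,6y) = ((9509/10000)/(1053/1250) − 1)/(4) = 1085/33696 ≈ 3.2200%

step 1 [1y] swap r/1=379/9621: DF=(1 − 379/9621·(0))/(1+379/9621) = 9621/10000 ≈ 0.962100
step 2 [2y] zero: DF = P = 9509/10000 ≈ 0.950900
step 3 [3y] bond c/1=31/400: DF=(2307561/2000000 − 31/400·(0.962100+0.950900))/(1+31/400) = 2333/2500 ≈ 0.933200
step 4 [4y] swap r/1=540/18691: DF=(1 − 540/18691·(0.962100+0.950900+0.933200))/(1+540/18691) = 223/250 ≈ 0.892000
step 5 [5y] zero: DF = P = 4281/5000 ≈ 0.856200
step 6 [6y] bond c/1=3/40: DF=(15627/12500 − 3/40·(0.962100+0.950900+0.933200+0.892000+0.856200))/(1+3/40) = 1053/1250 ≈ 0.842400
step 7 [7y] swap r/1=116/3907: DF=(1 − 116/3907·(0.962100+0.950900+0.933200+0.892000+0.856200+0.842400))/(1+116/3907) = 509/625 ≈ 0.814400
step 8 [8y] zero: DF = P = 391/500 ≈ 0.782000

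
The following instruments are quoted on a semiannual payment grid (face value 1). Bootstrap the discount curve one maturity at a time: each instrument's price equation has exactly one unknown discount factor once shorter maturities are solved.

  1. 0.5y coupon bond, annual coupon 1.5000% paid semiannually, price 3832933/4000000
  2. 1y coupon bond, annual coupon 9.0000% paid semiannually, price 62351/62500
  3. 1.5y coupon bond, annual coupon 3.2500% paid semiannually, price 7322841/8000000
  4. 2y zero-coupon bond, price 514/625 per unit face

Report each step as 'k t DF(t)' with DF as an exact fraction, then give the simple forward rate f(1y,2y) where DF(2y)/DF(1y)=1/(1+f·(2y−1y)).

step 1 [0.5y] bond c/2=3/400: DF=(3832933/4000000 − 3/400·(0))/(1+3/400) = 9511/10000 ≈ 0.951100
step 2 [1y] bond c/2=9/200: DF=(62351/62500 − 9/200·(0.951100))/(1+9/200) = 9137/10000 ≈ 0.913700
step 3 [1.5y] bond c/2=13/800: DF=(7322841/8000000 − 13/800·(0.951100+0.913700))/(1+13/800) = 8709/10000 ≈ 0.870900
step 4 [2y] zero: DF = P = 514/625 ≈ 0.822400

1 1/2 9511/10000
2 1 9137/10000
3 3/2 8709/10000
4 2 514/625
f(1y,2y) = ((9137/10000)/(514/625) − 1)/(1) = 913/8224 ≈ 11.1017%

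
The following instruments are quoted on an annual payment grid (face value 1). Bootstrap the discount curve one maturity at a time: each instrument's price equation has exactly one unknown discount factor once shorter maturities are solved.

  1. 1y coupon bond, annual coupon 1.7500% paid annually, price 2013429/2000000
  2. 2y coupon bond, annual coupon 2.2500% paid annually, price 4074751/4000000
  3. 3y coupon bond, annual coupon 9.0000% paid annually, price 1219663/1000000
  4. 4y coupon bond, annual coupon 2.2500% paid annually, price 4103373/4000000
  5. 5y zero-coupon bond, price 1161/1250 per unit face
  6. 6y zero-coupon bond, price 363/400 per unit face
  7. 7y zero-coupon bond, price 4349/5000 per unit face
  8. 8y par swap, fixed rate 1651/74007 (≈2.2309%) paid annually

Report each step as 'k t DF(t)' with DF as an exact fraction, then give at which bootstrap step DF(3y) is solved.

1 1 4947/5000
2 2 1949/2000
3 3 598/625
4 4 939/1000
5 5 1161/1250
6 6 363/400
7 7 4349/5000
8 8 8349/10000
DF(3y) is solved at step 3

step 1 [1y] bond c/1=7/400: DF=(2013429/2000000 − 7/400·(0))/(1+7/400) = 4947/5000 ≈ 0.989400
step 2 [2y] bond c/1=9/400: DF=(4074751/4000000 − 9/400·(0.989400))/(1+9/400) = 1949/2000 ≈ 0.974500
step 3 [3y] bond c/1=9/100: DF=(1219663/1000000 − 9/100·(0.989400+0.974500))/(1+9/100) = 598/625 ≈ 0.956800
step 4 [4y] bond c/1=9/400: DF=(4103373/4000000 − 9/400·(0.989400+0.974500+0.956800))/(1+9/400) = 939/1000 ≈ 0.939000
step 5 [5y] zero: DF = P = 1161/1250 ≈ 0.928800
step 6 [6y] zero: DF = P = 363/400 ≈ 0.907500
step 7 [7y] zero: DF = P = 4349/5000 ≈ 0.869800
step 8 [8y] swap r/1=1651/74007: DF=(1 − 1651/74007·(0.989400+0.974500+0.956800+0.939000+0.928800+0.907500+0.869800))/(1+1651/74007) = 8349/10000 ≈ 0.834900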